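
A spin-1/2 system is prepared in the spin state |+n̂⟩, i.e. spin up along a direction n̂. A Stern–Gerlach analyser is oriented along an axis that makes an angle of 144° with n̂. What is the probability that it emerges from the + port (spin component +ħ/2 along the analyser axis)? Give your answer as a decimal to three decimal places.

0.095

For spin-½, the probability of finding spin-up along an axis at angle θ to the initial spin direction is cos²(θ/2); spin-down is sin²(θ/2).
θ = 144°, so P = cos²(72°) ≈ 0.095.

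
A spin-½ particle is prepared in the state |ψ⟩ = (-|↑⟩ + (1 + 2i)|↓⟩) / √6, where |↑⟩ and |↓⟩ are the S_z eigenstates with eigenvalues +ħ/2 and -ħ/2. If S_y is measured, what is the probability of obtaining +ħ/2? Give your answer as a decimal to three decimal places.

|+y⟩ = (|↑⟩ + i|↓⟩)/√2, so ⟨+y|ψ⟩ = (1 - i) / (√2·√6).
P = |1 - i|² / 12 = 2/12.

0.167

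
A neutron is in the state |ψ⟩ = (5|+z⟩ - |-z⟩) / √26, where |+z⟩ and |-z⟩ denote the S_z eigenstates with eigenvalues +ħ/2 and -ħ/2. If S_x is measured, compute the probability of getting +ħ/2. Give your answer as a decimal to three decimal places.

|+x⟩ = (|+z⟩ + |-z⟩)/√2, so ⟨+x|ψ⟩ = (4) / (√2·√26).
P = |4|² / 52 = 16/52.

0.308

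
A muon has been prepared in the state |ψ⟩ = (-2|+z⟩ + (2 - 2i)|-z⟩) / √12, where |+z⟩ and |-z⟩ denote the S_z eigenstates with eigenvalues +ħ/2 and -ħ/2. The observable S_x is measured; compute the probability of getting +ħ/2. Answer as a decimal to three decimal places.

0.167

|+x⟩ = (|+z⟩ + |-z⟩)/√2, so ⟨+x|ψ⟩ = (-2i) / (√2·√12).
P = |-2i|² / 24 = 4/24.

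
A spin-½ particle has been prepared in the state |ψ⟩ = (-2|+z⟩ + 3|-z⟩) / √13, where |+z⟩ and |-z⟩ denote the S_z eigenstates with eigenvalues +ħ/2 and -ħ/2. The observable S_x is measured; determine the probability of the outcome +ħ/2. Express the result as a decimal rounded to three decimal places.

0.038

|+x⟩ = (|+z⟩ + |-z⟩)/√2, so ⟨+x|ψ⟩ = (1) / (√2·√13).
P = |1|² / 26 = 1/26.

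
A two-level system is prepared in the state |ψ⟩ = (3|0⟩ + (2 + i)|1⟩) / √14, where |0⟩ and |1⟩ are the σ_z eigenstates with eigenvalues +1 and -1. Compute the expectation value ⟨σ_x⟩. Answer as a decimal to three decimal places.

0.857

⟨σ_x⟩ = 2 Re(a* b)/(|a|²+|b|²) with a = 3, b = (2 + i).
a* b = (6 + 3i), so ⟨σ_x⟩ = 12/14.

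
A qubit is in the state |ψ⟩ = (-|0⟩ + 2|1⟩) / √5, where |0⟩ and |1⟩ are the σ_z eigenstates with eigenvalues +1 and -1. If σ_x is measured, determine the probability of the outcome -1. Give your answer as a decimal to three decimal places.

0.900

|-x⟩ = (|0⟩ - |1⟩)/√2, so ⟨-x|ψ⟩ = (-3) / (√2·√5).
P = |-3|² / 10 = 9/10.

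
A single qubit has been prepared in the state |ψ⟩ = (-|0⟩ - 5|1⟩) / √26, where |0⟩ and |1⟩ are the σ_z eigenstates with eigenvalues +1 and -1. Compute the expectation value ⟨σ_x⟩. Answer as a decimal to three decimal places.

0.385

⟨σ_x⟩ = 2 Re(a* b)/(|a|²+|b|²) with a = -1, b = -5.
a* b = 5, so ⟨σ_x⟩ = 10/26.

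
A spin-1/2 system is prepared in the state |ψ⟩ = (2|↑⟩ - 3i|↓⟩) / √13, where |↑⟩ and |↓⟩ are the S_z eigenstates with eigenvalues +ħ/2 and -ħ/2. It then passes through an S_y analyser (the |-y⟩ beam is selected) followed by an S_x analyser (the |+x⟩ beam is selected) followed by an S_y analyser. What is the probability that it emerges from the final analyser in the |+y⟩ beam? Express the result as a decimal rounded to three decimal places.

First analyser (S_y): P(|-y⟩) = |⟨-y|ψ⟩|² = 25/26.
After stage 1 the state is |-y⟩; P(|+x⟩) = |⟨+x|-y⟩|² = 1/2.
After stage 2 the state is |+x⟩; P(|+y⟩) = |⟨+y|+x⟩|² = 1/2.
Joint probability = 25/26 × 1/2 × 1/2 = 0.240.

0.240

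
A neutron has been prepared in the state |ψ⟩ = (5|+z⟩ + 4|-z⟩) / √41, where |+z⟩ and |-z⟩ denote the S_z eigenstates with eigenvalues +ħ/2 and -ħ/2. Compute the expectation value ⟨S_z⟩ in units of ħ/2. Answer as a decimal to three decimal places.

⟨σ_z⟩ = |a|² - |b|² divided by |a|²+|b|², with a, b the |+z⟩, |-z⟩ amplitudes.
= (25 - 16)/41 = 9/41.
⟨S_z⟩ = (ħ/2)·⟨σ_z⟩.

0.220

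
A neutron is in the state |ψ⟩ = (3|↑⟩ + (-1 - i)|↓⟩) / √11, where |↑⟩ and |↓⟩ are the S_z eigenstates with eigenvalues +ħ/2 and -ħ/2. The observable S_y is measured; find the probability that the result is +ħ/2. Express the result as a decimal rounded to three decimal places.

|+y⟩ = (|↑⟩ + i|↓⟩)/√2, so ⟨+y|ψ⟩ = (2 + i) / (√2·√11).
P = |2 + i|² / 22 = 5/22.

0.227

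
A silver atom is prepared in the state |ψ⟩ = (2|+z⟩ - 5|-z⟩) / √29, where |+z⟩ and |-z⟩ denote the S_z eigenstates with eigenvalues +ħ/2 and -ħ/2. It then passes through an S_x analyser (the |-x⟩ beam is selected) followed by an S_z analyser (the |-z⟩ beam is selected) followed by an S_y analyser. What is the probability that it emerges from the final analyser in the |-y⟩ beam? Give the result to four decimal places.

0.2112

First analyser (S_x): P(|-x⟩) = |⟨-x|ψ⟩|² = 49/58.
After stage 1 the state is |-x⟩; P(|-z⟩) = |⟨-z|-x⟩|² = 1/2.
After stage 2 the state is |-z⟩; P(|-y⟩) = |⟨-y|-z⟩|² = 1/2.
Joint probability = 49/58 × 1/2 × 1/2 = 0.2112.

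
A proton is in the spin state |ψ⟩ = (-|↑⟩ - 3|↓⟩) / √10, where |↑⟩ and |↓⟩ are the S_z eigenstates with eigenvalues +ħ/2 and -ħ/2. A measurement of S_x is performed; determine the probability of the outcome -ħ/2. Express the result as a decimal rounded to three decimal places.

|-x⟩ = (|↑⟩ - |↓⟩)/√2, so ⟨-x|ψ⟩ = (2) / (√2·√10).
P = |2|² / 20 = 4/20.

0.200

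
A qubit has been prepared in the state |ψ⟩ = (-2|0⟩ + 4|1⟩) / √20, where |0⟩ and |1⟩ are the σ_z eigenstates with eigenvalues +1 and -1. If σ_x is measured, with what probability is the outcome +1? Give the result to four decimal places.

0.1000

|+x⟩ = (|0⟩ + |1⟩)/√2, so ⟨+x|ψ⟩ = (2) / (√2·√20).
P = |2|² / 40 = 4/40.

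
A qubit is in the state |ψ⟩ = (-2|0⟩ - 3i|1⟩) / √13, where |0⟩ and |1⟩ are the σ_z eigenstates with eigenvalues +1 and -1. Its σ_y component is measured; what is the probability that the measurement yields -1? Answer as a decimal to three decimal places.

|-y⟩ = (|0⟩ - i|1⟩)/√2, so ⟨-y|ψ⟩ = (1) / (√2·√13).
P = |1|² / 26 = 1/26.

0.038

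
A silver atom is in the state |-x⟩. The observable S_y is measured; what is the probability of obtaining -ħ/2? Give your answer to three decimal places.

0.500

In the S_z basis, |-x⟩ = (|+z⟩ - |-z⟩)/√2 and |-y⟩ = (|+z⟩ - i|-z⟩)/√2.
|⟨-y|-x⟩|² = 1/2.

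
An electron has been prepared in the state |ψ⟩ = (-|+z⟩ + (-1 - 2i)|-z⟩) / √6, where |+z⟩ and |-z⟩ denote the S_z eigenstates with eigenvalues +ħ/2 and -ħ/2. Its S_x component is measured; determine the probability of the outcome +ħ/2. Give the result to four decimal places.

0.6667

|+x⟩ = (|+z⟩ + |-z⟩)/√2, so ⟨+x|ψ⟩ = (-2 - 2i) / (√2·√6).
P = |-2 - 2i|² / 12 = 8/12.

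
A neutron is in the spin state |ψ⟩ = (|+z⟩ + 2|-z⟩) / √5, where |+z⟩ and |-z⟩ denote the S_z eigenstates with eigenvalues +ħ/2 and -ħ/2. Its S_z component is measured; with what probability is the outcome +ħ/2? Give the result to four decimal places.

The +ħ/2 outcome corresponds to |+z⟩. Its amplitude in |ψ⟩ is 1/√5.
P = |1|² / 5 = 1/5.

0.2000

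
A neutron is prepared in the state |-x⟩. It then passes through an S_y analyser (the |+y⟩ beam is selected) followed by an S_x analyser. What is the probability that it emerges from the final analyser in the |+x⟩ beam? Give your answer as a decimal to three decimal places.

0.250

First analyser (S_y): from |-x⟩, P(|+y⟩) = 1/2.
After stage 1 the state is |+y⟩; P(|+x⟩) = |⟨+x|+y⟩|² = 1/2.
Joint probability = 1/2 × 1/2 = 0.250.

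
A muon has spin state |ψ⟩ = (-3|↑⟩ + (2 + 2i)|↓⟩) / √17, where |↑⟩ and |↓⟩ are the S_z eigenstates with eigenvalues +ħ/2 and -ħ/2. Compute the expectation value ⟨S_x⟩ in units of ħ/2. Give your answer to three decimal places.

-0.706

⟨σ_x⟩ = 2 Re(a* b)/(|a|²+|b|²) with a = -3, b = (2 + 2i).
a* b = (-6 - 6i), so ⟨σ_x⟩ = -12/17.
⟨S_x⟩ = (ħ/2)·⟨σ_x⟩.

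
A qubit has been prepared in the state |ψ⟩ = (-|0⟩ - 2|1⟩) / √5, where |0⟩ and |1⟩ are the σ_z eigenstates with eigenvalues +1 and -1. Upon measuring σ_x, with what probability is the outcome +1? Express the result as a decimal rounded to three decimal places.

|+x⟩ = (|0⟩ + |1⟩)/√2, so ⟨+x|ψ⟩ = (-3) / (√2·√5).
P = |-3|² / 10 = 9/10.

0.900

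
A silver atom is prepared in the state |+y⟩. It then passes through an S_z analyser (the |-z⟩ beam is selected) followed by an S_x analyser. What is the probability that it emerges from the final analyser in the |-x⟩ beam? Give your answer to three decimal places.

First analyser (S_z): from |+y⟩, P(|-z⟩) = 1/2.
After stage 1 the state is |-z⟩; P(|-x⟩) = |⟨-x|-z⟩|² = 1/2.
Joint probability = 1/2 × 1/2 = 0.250.

0.250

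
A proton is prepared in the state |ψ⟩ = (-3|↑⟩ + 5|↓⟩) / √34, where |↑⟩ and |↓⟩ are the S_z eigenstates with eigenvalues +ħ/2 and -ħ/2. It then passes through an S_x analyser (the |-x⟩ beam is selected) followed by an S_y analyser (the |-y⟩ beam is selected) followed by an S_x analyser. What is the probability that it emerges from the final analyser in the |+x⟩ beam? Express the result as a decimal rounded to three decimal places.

0.235

First analyser (S_x): P(|-x⟩) = |⟨-x|ψ⟩|² = 64/68.
After stage 1 the state is |-x⟩; P(|-y⟩) = |⟨-y|-x⟩|² = 1/2.
After stage 2 the state is |-y⟩; P(|+x⟩) = |⟨+x|-y⟩|² = 1/2.
Joint probability = 64/68 × 1/2 × 1/2 = 0.235.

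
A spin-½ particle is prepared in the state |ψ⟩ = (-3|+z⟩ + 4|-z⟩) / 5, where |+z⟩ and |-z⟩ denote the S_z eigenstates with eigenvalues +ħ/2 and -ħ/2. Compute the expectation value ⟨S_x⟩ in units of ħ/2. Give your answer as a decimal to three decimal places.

-0.960

⟨σ_x⟩ = 2 Re(a* b)/(|a|²+|b|²) with a = -3, b = 4.
a* b = -12, so ⟨σ_x⟩ = -24/25.
⟨S_x⟩ = (ħ/2)·⟨σ_x⟩.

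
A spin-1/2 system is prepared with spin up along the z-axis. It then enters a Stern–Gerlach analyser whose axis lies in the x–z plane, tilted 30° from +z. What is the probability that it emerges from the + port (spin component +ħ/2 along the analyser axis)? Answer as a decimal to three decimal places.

0.933

For spin-½, the probability of finding spin-up along an axis at angle θ to the initial spin direction is cos²(θ/2); spin-down is sin²(θ/2).
θ = 30°, so P = cos²(15°) ≈ 0.933.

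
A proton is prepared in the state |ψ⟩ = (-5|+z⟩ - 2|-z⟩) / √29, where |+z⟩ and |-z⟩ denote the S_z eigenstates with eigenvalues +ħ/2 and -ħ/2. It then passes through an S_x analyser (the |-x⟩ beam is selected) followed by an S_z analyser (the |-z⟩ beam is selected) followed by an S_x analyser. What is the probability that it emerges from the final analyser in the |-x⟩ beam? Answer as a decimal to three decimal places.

0.039

First analyser (S_x): P(|-x⟩) = |⟨-x|ψ⟩|² = 9/58.
After stage 1 the state is |-x⟩; P(|-z⟩) = |⟨-z|-x⟩|² = 1/2.
After stage 2 the state is |-z⟩; P(|-x⟩) = |⟨-x|-z⟩|² = 1/2.
Joint probability = 9/58 × 1/2 × 1/2 = 0.039.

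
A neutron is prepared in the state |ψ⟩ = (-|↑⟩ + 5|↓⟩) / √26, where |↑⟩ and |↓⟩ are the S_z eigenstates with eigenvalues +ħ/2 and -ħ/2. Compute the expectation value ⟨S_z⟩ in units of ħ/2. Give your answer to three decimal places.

-0.923

⟨σ_z⟩ = |a|² - |b|² divided by |a|²+|b|², with a, b the |↑⟩, |↓⟩ amplitudes.
= (1 - 25)/26 = -24/26.
⟨S_z⟩ = (ħ/2)·⟨σ_z⟩.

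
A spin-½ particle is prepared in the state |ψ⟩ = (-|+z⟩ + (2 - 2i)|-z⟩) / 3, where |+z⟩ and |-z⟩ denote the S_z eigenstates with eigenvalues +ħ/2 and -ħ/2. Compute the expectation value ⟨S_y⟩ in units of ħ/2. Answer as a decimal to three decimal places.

0.444

⟨σ_y⟩ = 2 Im(a* b)/(|a|²+|b|²) with a = -1, b = (2 - 2i).
a* b = (-2 + 2i), so ⟨σ_y⟩ = 4/9.
⟨S_y⟩ = (ħ/2)·⟨σ_y⟩.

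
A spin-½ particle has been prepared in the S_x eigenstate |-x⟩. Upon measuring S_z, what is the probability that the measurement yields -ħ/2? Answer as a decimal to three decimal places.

In the S_z basis, |-x⟩ = (|+z⟩ - |-z⟩)/√2 and |-z⟩ = |-z⟩.
|⟨-z|-x⟩|² = 1/2.

0.500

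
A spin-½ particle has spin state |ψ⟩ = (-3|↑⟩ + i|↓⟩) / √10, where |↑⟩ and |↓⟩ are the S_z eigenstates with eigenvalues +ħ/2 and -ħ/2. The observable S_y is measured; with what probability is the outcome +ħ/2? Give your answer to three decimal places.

0.200

|+y⟩ = (|↑⟩ + i|↓⟩)/√2, so ⟨+y|ψ⟩ = (-2) / (√2·√10).
P = |-2|² / 20 = 4/20.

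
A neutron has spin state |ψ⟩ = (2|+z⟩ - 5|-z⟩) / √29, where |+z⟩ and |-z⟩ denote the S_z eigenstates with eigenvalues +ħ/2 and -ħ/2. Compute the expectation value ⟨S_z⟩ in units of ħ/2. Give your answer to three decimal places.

-0.724

⟨σ_z⟩ = |a|² - |b|² divided by |a|²+|b|², with a, b the |+z⟩, |-z⟩ amplitudes.
= (4 - 25)/29 = -21/29.
⟨S_z⟩ = (ħ/2)·⟨σ_z⟩.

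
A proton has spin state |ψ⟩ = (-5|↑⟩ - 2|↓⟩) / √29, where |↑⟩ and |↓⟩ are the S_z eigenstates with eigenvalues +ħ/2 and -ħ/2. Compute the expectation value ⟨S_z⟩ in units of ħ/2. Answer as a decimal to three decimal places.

0.724

⟨σ_z⟩ = |a|² - |b|² divided by |a|²+|b|², with a, b the |↑⟩, |↓⟩ amplitudes.
= (25 - 4)/29 = 21/29.
⟨S_z⟩ = (ħ/2)·⟨σ_z⟩.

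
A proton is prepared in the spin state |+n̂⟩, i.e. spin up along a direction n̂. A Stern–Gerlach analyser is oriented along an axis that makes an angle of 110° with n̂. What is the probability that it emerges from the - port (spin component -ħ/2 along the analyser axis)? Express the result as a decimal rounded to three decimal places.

For spin-½, the probability of finding spin-up along an axis at angle θ to the initial spin direction is cos²(θ/2); spin-down is sin²(θ/2).
θ = 110°, so P = sin²(55°) ≈ 0.671.

0.671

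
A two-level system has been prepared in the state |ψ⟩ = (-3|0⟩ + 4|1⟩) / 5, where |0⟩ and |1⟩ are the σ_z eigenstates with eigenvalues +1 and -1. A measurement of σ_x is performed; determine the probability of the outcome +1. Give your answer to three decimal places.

|+x⟩ = (|0⟩ + |1⟩)/√2, so ⟨+x|ψ⟩ = (1) / (√2·5).
P = |1|² / 50 = 1/50.

0.020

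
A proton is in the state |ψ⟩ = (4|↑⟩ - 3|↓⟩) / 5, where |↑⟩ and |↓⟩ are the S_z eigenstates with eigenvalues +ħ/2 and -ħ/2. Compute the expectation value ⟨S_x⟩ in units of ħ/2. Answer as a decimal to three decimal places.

⟨σ_x⟩ = 2 Re(a* b)/(|a|²+|b|²) with a = 4, b = -3.
a* b = -12, so ⟨σ_x⟩ = -24/25.
⟨S_x⟩ = (ħ/2)·⟨σ_x⟩.

-0.960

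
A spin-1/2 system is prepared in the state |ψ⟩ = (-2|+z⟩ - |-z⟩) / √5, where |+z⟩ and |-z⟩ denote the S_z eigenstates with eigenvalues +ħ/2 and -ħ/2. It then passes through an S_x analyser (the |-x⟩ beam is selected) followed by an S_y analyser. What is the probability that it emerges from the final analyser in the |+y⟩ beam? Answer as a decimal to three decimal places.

0.050

First analyser (S_x): P(|-x⟩) = |⟨-x|ψ⟩|² = 1/10.
After stage 1 the state is |-x⟩; P(|+y⟩) = |⟨+y|-x⟩|² = 1/2.
Joint probability = 1/10 × 1/2 = 0.050.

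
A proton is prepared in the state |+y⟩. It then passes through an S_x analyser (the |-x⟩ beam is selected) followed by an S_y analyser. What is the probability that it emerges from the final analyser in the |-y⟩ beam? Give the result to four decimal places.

0.2500

First analyser (S_x): from |+y⟩, P(|-x⟩) = 1/2.
After stage 1 the state is |-x⟩; P(|-y⟩) = |⟨-y|-x⟩|² = 1/2.
Joint probability = 1/2 × 1/2 = 0.2500.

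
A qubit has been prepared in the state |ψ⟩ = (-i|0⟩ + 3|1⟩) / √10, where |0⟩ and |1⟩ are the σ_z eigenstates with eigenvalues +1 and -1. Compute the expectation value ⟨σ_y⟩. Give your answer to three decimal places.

0.600

⟨σ_y⟩ = 2 Im(a* b)/(|a|²+|b|²) with a = -i, b = 3.
a* b = 3i, so ⟨σ_y⟩ = 6/10.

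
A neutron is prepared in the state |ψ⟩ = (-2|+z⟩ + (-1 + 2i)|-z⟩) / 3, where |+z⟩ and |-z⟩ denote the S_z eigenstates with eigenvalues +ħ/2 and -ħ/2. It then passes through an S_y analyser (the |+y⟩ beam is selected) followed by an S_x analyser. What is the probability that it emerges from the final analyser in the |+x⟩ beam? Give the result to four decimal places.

First analyser (S_y): P(|+y⟩) = |⟨+y|ψ⟩|² = 1/18.
After stage 1 the state is |+y⟩; P(|+x⟩) = |⟨+x|+y⟩|² = 1/2.
Joint probability = 1/18 × 1/2 = 0.0278.

0.0278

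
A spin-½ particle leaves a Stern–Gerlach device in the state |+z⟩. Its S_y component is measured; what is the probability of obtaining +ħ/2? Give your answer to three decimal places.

0.500

In the S_z basis, |+z⟩ = |↑⟩ and |+y⟩ = (|↑⟩ + i|↓⟩)/√2.
|⟨+y|+z⟩|² = 1/2.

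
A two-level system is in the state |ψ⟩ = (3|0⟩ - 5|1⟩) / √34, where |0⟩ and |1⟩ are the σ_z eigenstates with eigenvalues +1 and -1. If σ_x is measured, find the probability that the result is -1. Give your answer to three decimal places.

|-x⟩ = (|0⟩ - |1⟩)/√2, so ⟨-x|ψ⟩ = (8) / (√2·√34).
P = |8|² / 68 = 64/68.

0.941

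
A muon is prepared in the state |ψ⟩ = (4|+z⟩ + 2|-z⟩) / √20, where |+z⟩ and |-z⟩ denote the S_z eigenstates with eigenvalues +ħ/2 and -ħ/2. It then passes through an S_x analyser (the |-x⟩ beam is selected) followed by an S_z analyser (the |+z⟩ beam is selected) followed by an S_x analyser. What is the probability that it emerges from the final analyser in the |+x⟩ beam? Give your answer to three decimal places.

First analyser (S_x): P(|-x⟩) = |⟨-x|ψ⟩|² = 4/40.
After stage 1 the state is |-x⟩; P(|+z⟩) = |⟨+z|-x⟩|² = 1/2.
After stage 2 the state is |+z⟩; P(|+x⟩) = |⟨+x|+z⟩|² = 1/2.
Joint probability = 4/40 × 1/2 × 1/2 = 0.025.

0.025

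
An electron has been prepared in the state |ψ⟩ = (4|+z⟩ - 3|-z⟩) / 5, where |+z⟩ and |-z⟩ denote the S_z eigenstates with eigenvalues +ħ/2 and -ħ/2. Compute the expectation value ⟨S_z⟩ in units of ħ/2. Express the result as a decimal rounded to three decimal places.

⟨σ_z⟩ = |a|² - |b|² divided by |a|²+|b|², with a, b the |+z⟩, |-z⟩ amplitudes.
= (16 - 9)/25 = 7/25.
⟨S_z⟩ = (ħ/2)·⟨σ_z⟩.

0.280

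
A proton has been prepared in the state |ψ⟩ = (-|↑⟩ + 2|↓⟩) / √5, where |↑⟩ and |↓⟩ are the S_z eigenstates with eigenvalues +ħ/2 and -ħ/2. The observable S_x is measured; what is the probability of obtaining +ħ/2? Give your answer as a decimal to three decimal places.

0.100

|+x⟩ = (|↑⟩ + |↓⟩)/√2, so ⟨+x|ψ⟩ = (1) / (√2·√5).
P = |1|² / 10 = 1/10.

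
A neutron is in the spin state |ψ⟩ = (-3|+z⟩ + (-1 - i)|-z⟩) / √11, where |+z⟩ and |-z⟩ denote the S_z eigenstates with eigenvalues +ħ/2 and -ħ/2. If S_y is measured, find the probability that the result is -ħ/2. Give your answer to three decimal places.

0.227

|-y⟩ = (|+z⟩ - i|-z⟩)/√2, so ⟨-y|ψ⟩ = (-2 - i) / (√2·√11).
P = |-2 - i|² / 22 = 5/22.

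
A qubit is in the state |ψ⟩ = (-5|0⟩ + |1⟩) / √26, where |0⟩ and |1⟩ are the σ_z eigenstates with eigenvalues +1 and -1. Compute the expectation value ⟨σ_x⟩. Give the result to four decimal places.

-0.3846

⟨σ_x⟩ = 2 Re(a* b)/(|a|²+|b|²) with a = -5, b = 1.
a* b = -5, so ⟨σ_x⟩ = -10/26.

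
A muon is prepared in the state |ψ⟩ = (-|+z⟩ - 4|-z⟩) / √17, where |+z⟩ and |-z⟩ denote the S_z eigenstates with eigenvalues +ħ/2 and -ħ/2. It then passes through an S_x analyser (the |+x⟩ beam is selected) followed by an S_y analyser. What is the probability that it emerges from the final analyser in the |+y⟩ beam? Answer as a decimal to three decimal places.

First analyser (S_x): P(|+x⟩) = |⟨+x|ψ⟩|² = 25/34.
After stage 1 the state is |+x⟩; P(|+y⟩) = |⟨+y|+x⟩|² = 1/2.
Joint probability = 25/34 × 1/2 = 0.368.

0.368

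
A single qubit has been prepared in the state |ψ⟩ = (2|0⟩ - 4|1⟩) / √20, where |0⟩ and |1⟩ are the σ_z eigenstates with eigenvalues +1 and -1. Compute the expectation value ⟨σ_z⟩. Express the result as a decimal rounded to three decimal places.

⟨σ_z⟩ = |a|² - |b|² divided by |a|²+|b|², with a, b the |0⟩, |1⟩ amplitudes.
= (4 - 16)/20 = -12/20.

-0.600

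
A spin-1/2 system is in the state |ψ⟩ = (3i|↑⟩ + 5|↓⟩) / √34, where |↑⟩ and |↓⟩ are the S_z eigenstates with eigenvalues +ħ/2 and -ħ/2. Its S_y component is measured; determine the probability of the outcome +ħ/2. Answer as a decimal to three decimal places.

|+y⟩ = (|↑⟩ + i|↓⟩)/√2, so ⟨+y|ψ⟩ = (-2i) / (√2·√34).
P = |-2i|² / 68 = 4/68.

0.059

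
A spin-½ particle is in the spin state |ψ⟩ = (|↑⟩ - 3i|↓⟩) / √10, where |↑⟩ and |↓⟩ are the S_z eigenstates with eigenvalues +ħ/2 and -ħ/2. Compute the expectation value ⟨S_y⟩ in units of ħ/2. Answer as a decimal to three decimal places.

-0.600

⟨σ_y⟩ = 2 Im(a* b)/(|a|²+|b|²) with a = 1, b = -3i.
a* b = -3i, so ⟨σ_y⟩ = -6/10.
⟨S_y⟩ = (ħ/2)·⟨σ_y⟩.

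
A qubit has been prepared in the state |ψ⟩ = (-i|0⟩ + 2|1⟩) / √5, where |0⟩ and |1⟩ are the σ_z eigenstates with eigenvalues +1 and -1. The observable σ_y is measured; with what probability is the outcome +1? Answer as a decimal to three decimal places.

0.900

|+y⟩ = (|0⟩ + i|1⟩)/√2, so ⟨+y|ψ⟩ = (-3i) / (√2·√5).
P = |-3i|² / 10 = 9/10.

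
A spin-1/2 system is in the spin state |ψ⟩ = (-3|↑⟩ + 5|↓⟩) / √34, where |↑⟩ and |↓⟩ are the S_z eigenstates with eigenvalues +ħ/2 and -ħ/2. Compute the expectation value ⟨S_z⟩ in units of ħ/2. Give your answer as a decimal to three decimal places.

-0.471

⟨σ_z⟩ = |a|² - |b|² divided by |a|²+|b|², with a, b the |↑⟩, |↓⟩ amplitudes.
= (9 - 25)/34 = -16/34.
⟨S_z⟩ = (ħ/2)·⟨σ_z⟩.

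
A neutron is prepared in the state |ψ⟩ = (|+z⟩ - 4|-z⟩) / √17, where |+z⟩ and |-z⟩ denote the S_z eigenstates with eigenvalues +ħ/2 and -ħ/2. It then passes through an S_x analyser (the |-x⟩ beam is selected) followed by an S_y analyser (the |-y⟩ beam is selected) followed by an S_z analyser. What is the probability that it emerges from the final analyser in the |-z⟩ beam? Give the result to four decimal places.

0.1838

First analyser (S_x): P(|-x⟩) = |⟨-x|ψ⟩|² = 25/34.
After stage 1 the state is |-x⟩; P(|-y⟩) = |⟨-y|-x⟩|² = 1/2.
After stage 2 the state is |-y⟩; P(|-z⟩) = |⟨-z|-y⟩|² = 1/2.
Joint probability = 25/34 × 1/2 × 1/2 = 0.1838.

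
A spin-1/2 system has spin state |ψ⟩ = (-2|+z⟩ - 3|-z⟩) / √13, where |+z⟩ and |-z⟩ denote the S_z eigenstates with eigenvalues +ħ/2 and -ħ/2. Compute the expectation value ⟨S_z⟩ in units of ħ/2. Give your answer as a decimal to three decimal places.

⟨σ_z⟩ = |a|² - |b|² divided by |a|²+|b|², with a, b the |+z⟩, |-z⟩ amplitudes.
= (4 - 9)/13 = -5/13.
⟨S_z⟩ = (ħ/2)·⟨σ_z⟩.

-0.385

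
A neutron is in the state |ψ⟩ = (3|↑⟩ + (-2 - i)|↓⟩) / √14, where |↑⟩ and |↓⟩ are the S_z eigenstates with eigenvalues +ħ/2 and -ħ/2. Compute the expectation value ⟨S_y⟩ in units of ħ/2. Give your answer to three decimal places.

⟨σ_y⟩ = 2 Im(a* b)/(|a|²+|b|²) with a = 3, b = (-2 - i).
a* b = (-6 - 3i), so ⟨σ_y⟩ = -6/14.
⟨S_y⟩ = (ħ/2)·⟨σ_y⟩.

-0.429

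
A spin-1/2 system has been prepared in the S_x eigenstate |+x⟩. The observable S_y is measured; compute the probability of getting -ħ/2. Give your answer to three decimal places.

0.500

In the S_z basis, |+x⟩ = (|+z⟩ + |-z⟩)/√2 and |-y⟩ = (|+z⟩ - i|-z⟩)/√2.
|⟨-y|+x⟩|² = 1/2.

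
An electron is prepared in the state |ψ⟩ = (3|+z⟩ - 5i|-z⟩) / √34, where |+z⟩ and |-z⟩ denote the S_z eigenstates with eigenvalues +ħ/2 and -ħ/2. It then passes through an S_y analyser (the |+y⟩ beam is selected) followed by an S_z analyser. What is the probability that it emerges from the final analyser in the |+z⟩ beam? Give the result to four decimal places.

First analyser (S_y): P(|+y⟩) = |⟨+y|ψ⟩|² = 4/68.
After stage 1 the state is |+y⟩; P(|+z⟩) = |⟨+z|+y⟩|² = 1/2.
Joint probability = 4/68 × 1/2 = 0.0294.

0.0294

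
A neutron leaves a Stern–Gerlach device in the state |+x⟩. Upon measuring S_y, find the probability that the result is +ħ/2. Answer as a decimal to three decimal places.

In the S_z basis, |+x⟩ = (|↑⟩ + |↓⟩)/√2 and |+y⟩ = (|↑⟩ + i|↓⟩)/√2.
|⟨+y|+x⟩|² = 1/2.

0.500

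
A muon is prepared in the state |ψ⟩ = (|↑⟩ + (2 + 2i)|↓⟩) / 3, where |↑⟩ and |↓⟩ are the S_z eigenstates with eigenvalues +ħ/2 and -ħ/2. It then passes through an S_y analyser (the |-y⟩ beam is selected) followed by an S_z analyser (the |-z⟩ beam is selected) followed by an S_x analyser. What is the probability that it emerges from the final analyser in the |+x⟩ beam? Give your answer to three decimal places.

First analyser (S_y): P(|-y⟩) = |⟨-y|ψ⟩|² = 5/18.
After stage 1 the state is |-y⟩; P(|-z⟩) = |⟨-z|-y⟩|² = 1/2.
After stage 2 the state is |-z⟩; P(|+x⟩) = |⟨+x|-z⟩|² = 1/2.
Joint probability = 5/18 × 1/2 × 1/2 = 0.069.

0.069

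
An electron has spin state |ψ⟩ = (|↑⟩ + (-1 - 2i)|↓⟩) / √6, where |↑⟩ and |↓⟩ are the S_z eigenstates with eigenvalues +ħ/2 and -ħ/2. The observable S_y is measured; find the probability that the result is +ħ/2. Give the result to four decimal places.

|+y⟩ = (|↑⟩ + i|↓⟩)/√2, so ⟨+y|ψ⟩ = (-1 + i) / (√2·√6).
P = |-1 + i|² / 12 = 2/12.

0.1667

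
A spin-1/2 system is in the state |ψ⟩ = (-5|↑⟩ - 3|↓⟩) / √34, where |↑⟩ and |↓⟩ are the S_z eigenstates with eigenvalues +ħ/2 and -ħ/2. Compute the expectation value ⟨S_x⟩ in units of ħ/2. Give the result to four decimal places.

0.8824

⟨σ_x⟩ = 2 Re(a* b)/(|a|²+|b|²) with a = -5, b = -3.
a* b = 15, so ⟨σ_x⟩ = 30/34.
⟨S_x⟩ = (ħ/2)·⟨σ_x⟩.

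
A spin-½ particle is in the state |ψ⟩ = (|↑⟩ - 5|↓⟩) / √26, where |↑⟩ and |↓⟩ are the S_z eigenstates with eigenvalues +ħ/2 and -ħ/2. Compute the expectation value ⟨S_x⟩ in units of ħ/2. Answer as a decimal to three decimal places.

⟨σ_x⟩ = 2 Re(a* b)/(|a|²+|b|²) with a = 1, b = -5.
a* b = -5, so ⟨σ_x⟩ = -10/26.
⟨S_x⟩ = (ħ/2)·⟨σ_x⟩.

-0.385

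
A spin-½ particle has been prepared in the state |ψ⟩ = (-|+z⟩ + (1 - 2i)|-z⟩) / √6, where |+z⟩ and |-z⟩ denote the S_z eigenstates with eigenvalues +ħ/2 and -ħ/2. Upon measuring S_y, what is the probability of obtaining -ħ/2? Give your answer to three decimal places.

0.167

|-y⟩ = (|+z⟩ - i|-z⟩)/√2, so ⟨-y|ψ⟩ = (1 + i) / (√2·√6).
P = |1 + i|² / 12 = 2/12.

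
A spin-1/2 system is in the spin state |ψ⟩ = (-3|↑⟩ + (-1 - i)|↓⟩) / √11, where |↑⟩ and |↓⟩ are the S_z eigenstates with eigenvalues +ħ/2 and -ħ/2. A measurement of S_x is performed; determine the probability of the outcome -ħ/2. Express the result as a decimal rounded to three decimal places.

|-x⟩ = (|↑⟩ - |↓⟩)/√2, so ⟨-x|ψ⟩ = (-2 + i) / (√2·√11).
P = |-2 + i|² / 22 = 5/22.

0.227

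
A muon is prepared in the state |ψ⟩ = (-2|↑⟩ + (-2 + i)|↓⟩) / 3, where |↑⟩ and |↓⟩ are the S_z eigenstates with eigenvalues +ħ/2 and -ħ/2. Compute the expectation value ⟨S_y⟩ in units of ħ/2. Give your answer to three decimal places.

⟨σ_y⟩ = 2 Im(a* b)/(|a|²+|b|²) with a = -2, b = (-2 + i).
a* b = (4 - 2i), so ⟨σ_y⟩ = -4/9.
⟨S_y⟩ = (ħ/2)·⟨σ_y⟩.

-0.444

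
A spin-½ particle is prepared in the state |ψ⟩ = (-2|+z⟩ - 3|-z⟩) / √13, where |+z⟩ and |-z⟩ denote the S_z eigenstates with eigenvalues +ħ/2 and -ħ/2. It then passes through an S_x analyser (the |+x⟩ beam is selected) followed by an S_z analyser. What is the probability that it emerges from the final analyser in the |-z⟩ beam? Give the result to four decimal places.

First analyser (S_x): P(|+x⟩) = |⟨+x|ψ⟩|² = 25/26.
After stage 1 the state is |+x⟩; P(|-z⟩) = |⟨-z|+x⟩|² = 1/2.
Joint probability = 25/26 × 1/2 = 0.4808.

0.4808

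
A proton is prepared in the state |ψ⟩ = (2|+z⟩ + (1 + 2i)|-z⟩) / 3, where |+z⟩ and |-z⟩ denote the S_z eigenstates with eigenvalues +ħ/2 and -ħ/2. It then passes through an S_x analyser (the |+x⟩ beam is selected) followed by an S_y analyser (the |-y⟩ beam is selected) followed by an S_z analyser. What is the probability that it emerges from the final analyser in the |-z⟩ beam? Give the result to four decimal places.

First analyser (S_x): P(|+x⟩) = |⟨+x|ψ⟩|² = 13/18.
After stage 1 the state is |+x⟩; P(|-y⟩) = |⟨-y|+x⟩|² = 1/2.
After stage 2 the state is |-y⟩; P(|-z⟩) = |⟨-z|-y⟩|² = 1/2.
Joint probability = 13/18 × 1/2 × 1/2 = 0.1806.

0.1806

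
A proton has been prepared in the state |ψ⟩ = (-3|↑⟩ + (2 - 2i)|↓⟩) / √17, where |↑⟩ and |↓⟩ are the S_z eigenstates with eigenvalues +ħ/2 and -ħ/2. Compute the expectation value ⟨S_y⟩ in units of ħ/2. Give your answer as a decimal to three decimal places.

⟨σ_y⟩ = 2 Im(a* b)/(|a|²+|b|²) with a = -3, b = (2 - 2i).
a* b = (-6 + 6i), so ⟨σ_y⟩ = 12/17.
⟨S_y⟩ = (ħ/2)·⟨σ_y⟩.

0.706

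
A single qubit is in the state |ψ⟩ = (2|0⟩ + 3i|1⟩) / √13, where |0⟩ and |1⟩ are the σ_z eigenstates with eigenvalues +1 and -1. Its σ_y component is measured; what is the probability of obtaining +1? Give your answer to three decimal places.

0.962

|+y⟩ = (|0⟩ + i|1⟩)/√2, so ⟨+y|ψ⟩ = (5) / (√2·√13).
P = |5|² / 26 = 25/26.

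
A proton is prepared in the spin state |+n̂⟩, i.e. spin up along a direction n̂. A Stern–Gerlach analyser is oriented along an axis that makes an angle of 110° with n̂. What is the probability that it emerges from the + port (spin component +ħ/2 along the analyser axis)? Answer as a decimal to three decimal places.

0.329

For spin-½, the probability of finding spin-up along an axis at angle θ to the initial spin direction is cos²(θ/2); spin-down is sin²(θ/2).
θ = 110°, so P = cos²(55°) ≈ 0.329.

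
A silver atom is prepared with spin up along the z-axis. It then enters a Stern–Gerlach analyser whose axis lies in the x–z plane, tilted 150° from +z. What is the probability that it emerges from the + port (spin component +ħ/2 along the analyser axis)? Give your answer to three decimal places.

0.067

For spin-½, the probability of finding spin-up along an axis at angle θ to the initial spin direction is cos²(θ/2); spin-down is sin²(θ/2).
θ = 150°, so P = cos²(75°) ≈ 0.067.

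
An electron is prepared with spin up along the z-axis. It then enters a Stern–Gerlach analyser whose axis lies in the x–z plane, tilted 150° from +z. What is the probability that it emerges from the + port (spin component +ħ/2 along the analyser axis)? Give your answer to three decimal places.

0.067

For spin-½, the probability of finding spin-up along an axis at angle θ to the initial spin direction is cos²(θ/2); spin-down is sin²(θ/2).
θ = 150°, so P = cos²(75°) ≈ 0.067.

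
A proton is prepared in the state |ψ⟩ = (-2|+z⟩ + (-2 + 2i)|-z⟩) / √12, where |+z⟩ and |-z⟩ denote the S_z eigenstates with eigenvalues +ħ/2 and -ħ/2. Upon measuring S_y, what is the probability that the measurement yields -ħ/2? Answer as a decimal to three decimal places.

0.833

|-y⟩ = (|+z⟩ - i|-z⟩)/√2, so ⟨-y|ψ⟩ = (-4 - 2i) / (√2·√12).
P = |-4 - 2i|² / 24 = 20/24.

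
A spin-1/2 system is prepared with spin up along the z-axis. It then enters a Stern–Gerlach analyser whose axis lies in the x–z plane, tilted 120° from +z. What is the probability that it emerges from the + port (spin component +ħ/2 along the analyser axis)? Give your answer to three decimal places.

0.250

For spin-½, the probability of finding spin-up along an axis at angle θ to the initial spin direction is cos²(θ/2); spin-down is sin²(θ/2).
θ = 120°, so P = cos²(60°) ≈ 0.250.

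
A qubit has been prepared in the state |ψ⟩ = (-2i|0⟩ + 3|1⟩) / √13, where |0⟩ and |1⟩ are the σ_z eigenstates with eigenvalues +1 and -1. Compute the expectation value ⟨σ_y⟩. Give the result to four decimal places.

⟨σ_y⟩ = 2 Im(a* b)/(|a|²+|b|²) with a = -2i, b = 3.
a* b = 6i, so ⟨σ_y⟩ = 12/13.

0.9231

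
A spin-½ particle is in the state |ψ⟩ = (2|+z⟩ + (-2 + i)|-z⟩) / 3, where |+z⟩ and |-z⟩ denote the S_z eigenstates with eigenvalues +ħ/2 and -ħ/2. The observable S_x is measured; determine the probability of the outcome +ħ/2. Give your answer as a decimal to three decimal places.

|+x⟩ = (|+z⟩ + |-z⟩)/√2, so ⟨+x|ψ⟩ = (i) / (√2·3).
P = |i|² / 18 = 1/18.

0.056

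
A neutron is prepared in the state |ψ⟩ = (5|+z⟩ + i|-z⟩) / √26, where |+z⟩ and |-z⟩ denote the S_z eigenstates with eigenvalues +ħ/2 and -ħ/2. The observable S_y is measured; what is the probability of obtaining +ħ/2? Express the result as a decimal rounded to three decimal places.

|+y⟩ = (|+z⟩ + i|-z⟩)/√2, so ⟨+y|ψ⟩ = (6) / (√2·√26).
P = |6|² / 52 = 36/52.

0.692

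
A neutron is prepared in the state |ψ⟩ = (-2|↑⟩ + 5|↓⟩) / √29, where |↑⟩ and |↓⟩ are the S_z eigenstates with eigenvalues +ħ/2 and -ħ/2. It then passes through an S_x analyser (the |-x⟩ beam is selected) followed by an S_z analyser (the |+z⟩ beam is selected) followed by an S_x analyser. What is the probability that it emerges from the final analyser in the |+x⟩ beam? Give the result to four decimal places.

First analyser (S_x): P(|-x⟩) = |⟨-x|ψ⟩|² = 49/58.
After stage 1 the state is |-x⟩; P(|+z⟩) = |⟨+z|-x⟩|² = 1/2.
After stage 2 the state is |+z⟩; P(|+x⟩) = |⟨+x|+z⟩|² = 1/2.
Joint probability = 49/58 × 1/2 × 1/2 = 0.2112.

0.2112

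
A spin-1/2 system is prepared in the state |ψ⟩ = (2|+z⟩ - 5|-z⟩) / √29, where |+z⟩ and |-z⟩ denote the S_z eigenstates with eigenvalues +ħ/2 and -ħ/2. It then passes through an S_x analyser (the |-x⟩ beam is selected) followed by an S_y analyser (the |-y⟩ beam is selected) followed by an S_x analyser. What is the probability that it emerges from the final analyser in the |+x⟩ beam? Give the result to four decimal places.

First analyser (S_x): P(|-x⟩) = |⟨-x|ψ⟩|² = 49/58.
After stage 1 the state is |-x⟩; P(|-y⟩) = |⟨-y|-x⟩|² = 1/2.
After stage 2 the state is |-y⟩; P(|+x⟩) = |⟨+x|-y⟩|² = 1/2.
Joint probability = 49/58 × 1/2 × 1/2 = 0.2112.

0.2112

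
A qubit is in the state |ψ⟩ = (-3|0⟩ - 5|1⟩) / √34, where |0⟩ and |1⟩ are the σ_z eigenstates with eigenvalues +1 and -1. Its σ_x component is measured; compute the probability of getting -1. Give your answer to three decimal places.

0.059

|-x⟩ = (|0⟩ - |1⟩)/√2, so ⟨-x|ψ⟩ = (2) / (√2·√34).
P = |2|² / 68 = 4/68.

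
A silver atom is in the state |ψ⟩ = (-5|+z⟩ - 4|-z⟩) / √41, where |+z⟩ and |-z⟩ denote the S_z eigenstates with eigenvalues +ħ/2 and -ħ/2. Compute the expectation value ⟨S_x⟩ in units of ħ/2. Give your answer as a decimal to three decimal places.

0.976

⟨σ_x⟩ = 2 Re(a* b)/(|a|²+|b|²) with a = -5, b = -4.
a* b = 20, so ⟨σ_x⟩ = 40/41.
⟨S_x⟩ = (ħ/2)·⟨σ_x⟩.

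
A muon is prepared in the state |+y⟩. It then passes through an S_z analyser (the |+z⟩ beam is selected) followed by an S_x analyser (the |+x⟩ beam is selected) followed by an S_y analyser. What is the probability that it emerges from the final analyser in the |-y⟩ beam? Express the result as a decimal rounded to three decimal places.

0.125

First analyser (S_z): from |+y⟩, P(|+z⟩) = 1/2.
After stage 1 the state is |+z⟩; P(|+x⟩) = |⟨+x|+z⟩|² = 1/2.
After stage 2 the state is |+x⟩; P(|-y⟩) = |⟨-y|+x⟩|² = 1/2.
Joint probability = 1/2 × 1/2 × 1/2 = 0.125.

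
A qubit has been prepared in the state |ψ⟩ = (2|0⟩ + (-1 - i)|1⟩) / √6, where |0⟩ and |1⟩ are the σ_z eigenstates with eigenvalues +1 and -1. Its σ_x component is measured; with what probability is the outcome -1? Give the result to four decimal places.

|-x⟩ = (|0⟩ - |1⟩)/√2, so ⟨-x|ψ⟩ = (3 + i) / (√2·√6).
P = |3 + i|² / 12 = 10/12.

0.8333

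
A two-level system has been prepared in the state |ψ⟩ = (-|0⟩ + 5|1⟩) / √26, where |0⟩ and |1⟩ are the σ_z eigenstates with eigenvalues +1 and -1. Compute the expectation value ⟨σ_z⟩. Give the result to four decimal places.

-0.9231

⟨σ_z⟩ = |a|² - |b|² divided by |a|²+|b|², with a, b the |0⟩, |1⟩ amplitudes.
= (1 - 25)/26 = -24/26.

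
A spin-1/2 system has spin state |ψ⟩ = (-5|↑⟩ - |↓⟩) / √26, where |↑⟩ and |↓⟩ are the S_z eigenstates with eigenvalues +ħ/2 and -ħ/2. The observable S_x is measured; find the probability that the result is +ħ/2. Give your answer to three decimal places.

0.692

|+x⟩ = (|↑⟩ + |↓⟩)/√2, so ⟨+x|ψ⟩ = (-6) / (√2·√26).
P = |-6|² / 52 = 36/52.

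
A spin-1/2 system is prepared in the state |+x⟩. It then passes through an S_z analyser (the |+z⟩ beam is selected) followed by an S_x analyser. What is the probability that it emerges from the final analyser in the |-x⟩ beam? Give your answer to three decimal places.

First analyser (S_z): from |+x⟩, P(|+z⟩) = 1/2.
After stage 1 the state is |+z⟩; P(|-x⟩) = |⟨-x|+z⟩|² = 1/2.
Joint probability = 1/2 × 1/2 = 0.250.

0.250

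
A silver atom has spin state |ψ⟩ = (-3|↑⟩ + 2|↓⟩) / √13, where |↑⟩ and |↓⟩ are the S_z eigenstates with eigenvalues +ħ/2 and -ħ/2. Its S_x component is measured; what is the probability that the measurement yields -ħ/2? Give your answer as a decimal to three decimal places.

|-x⟩ = (|↑⟩ - |↓⟩)/√2, so ⟨-x|ψ⟩ = (-5) / (√2·√13).
P = |-5|² / 26 = 25/26.

0.962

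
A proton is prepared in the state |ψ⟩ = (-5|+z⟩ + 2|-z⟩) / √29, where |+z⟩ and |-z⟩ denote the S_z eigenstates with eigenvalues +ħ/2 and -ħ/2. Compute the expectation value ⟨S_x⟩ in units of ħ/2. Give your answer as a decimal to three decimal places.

-0.690

⟨σ_x⟩ = 2 Re(a* b)/(|a|²+|b|²) with a = -5, b = 2.
a* b = -10, so ⟨σ_x⟩ = -20/29.
⟨S_x⟩ = (ħ/2)·⟨σ_x⟩.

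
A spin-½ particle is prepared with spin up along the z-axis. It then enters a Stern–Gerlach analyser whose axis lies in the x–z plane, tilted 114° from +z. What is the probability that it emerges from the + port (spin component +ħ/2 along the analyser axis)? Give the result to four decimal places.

For spin-½, the probability of finding spin-up along an axis at angle θ to the initial spin direction is cos²(θ/2); spin-down is sin²(θ/2).
θ = 114°, so P = cos²(57°) ≈ 0.2966.

0.2966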